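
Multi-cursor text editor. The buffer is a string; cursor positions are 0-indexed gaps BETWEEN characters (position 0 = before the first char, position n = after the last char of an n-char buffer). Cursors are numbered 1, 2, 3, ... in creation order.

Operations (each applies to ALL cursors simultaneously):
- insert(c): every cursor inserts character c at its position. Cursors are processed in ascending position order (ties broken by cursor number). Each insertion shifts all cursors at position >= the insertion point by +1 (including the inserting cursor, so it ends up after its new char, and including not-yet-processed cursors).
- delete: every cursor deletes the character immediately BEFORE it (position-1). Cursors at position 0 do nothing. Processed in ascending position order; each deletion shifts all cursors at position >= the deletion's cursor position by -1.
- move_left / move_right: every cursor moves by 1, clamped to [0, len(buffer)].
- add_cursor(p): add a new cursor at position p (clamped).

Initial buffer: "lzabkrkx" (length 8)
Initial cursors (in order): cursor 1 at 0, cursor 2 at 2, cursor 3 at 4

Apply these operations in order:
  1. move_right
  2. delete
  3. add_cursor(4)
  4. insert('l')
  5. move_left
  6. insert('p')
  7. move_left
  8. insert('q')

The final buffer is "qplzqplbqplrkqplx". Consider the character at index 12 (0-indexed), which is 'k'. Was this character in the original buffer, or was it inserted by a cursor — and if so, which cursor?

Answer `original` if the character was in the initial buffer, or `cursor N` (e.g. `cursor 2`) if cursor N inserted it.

After op 1 (move_right): buffer="lzabkrkx" (len 8), cursors c1@1 c2@3 c3@5, authorship ........
After op 2 (delete): buffer="zbrkx" (len 5), cursors c1@0 c2@1 c3@2, authorship .....
After op 3 (add_cursor(4)): buffer="zbrkx" (len 5), cursors c1@0 c2@1 c3@2 c4@4, authorship .....
After op 4 (insert('l')): buffer="lzlblrklx" (len 9), cursors c1@1 c2@3 c3@5 c4@8, authorship 1.2.3..4.
After op 5 (move_left): buffer="lzlblrklx" (len 9), cursors c1@0 c2@2 c3@4 c4@7, authorship 1.2.3..4.
After op 6 (insert('p')): buffer="plzplbplrkplx" (len 13), cursors c1@1 c2@4 c3@7 c4@11, authorship 11.22.33..44.
After op 7 (move_left): buffer="plzplbplrkplx" (len 13), cursors c1@0 c2@3 c3@6 c4@10, authorship 11.22.33..44.
After op 8 (insert('q')): buffer="qplzqplbqplrkqplx" (len 17), cursors c1@1 c2@5 c3@9 c4@14, authorship 111.222.333..444.
Authorship (.=original, N=cursor N): 1 1 1 . 2 2 2 . 3 3 3 . . 4 4 4 .
Index 12: author = original

Answer: original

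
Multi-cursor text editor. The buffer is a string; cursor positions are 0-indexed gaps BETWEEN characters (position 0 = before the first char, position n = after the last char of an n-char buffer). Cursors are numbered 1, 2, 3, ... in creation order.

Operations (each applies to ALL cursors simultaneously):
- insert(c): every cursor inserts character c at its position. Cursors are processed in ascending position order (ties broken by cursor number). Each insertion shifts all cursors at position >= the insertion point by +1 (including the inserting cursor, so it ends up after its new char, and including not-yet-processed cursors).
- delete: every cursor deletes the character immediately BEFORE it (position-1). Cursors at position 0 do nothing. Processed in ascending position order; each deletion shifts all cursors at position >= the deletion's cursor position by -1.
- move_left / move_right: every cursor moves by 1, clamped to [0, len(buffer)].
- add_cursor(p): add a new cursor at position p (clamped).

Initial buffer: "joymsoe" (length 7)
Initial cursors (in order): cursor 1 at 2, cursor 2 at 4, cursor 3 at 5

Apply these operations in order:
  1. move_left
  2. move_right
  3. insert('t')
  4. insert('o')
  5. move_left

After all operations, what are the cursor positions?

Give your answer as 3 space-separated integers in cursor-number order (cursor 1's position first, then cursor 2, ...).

Answer: 3 7 10

Derivation:
After op 1 (move_left): buffer="joymsoe" (len 7), cursors c1@1 c2@3 c3@4, authorship .......
After op 2 (move_right): buffer="joymsoe" (len 7), cursors c1@2 c2@4 c3@5, authorship .......
After op 3 (insert('t')): buffer="jotymtstoe" (len 10), cursors c1@3 c2@6 c3@8, authorship ..1..2.3..
After op 4 (insert('o')): buffer="jotoymtostooe" (len 13), cursors c1@4 c2@8 c3@11, authorship ..11..22.33..
After op 5 (move_left): buffer="jotoymtostooe" (len 13), cursors c1@3 c2@7 c3@10, authorship ..11..22.33..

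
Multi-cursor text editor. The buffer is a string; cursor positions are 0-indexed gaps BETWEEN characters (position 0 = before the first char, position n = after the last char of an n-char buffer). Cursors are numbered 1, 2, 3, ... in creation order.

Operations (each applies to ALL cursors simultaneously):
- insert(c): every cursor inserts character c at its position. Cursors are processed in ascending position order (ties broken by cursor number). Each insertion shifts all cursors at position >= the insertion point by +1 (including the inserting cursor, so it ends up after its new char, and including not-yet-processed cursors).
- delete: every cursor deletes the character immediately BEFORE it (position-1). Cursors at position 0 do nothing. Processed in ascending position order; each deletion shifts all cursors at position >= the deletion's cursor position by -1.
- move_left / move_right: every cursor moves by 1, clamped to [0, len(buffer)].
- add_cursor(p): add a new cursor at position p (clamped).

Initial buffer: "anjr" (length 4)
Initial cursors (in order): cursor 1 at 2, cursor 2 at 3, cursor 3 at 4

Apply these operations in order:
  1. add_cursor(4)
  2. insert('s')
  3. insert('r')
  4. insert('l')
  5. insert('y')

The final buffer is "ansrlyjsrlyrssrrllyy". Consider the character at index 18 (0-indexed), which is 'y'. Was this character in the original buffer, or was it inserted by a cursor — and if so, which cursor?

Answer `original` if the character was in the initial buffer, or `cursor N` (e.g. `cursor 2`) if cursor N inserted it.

After op 1 (add_cursor(4)): buffer="anjr" (len 4), cursors c1@2 c2@3 c3@4 c4@4, authorship ....
After op 2 (insert('s')): buffer="ansjsrss" (len 8), cursors c1@3 c2@5 c3@8 c4@8, authorship ..1.2.34
After op 3 (insert('r')): buffer="ansrjsrrssrr" (len 12), cursors c1@4 c2@7 c3@12 c4@12, authorship ..11.22.3434
After op 4 (insert('l')): buffer="ansrljsrlrssrrll" (len 16), cursors c1@5 c2@9 c3@16 c4@16, authorship ..111.222.343434
After op 5 (insert('y')): buffer="ansrlyjsrlyrssrrllyy" (len 20), cursors c1@6 c2@11 c3@20 c4@20, authorship ..1111.2222.34343434
Authorship (.=original, N=cursor N): . . 1 1 1 1 . 2 2 2 2 . 3 4 3 4 3 4 3 4
Index 18: author = 3

Answer: cursor 3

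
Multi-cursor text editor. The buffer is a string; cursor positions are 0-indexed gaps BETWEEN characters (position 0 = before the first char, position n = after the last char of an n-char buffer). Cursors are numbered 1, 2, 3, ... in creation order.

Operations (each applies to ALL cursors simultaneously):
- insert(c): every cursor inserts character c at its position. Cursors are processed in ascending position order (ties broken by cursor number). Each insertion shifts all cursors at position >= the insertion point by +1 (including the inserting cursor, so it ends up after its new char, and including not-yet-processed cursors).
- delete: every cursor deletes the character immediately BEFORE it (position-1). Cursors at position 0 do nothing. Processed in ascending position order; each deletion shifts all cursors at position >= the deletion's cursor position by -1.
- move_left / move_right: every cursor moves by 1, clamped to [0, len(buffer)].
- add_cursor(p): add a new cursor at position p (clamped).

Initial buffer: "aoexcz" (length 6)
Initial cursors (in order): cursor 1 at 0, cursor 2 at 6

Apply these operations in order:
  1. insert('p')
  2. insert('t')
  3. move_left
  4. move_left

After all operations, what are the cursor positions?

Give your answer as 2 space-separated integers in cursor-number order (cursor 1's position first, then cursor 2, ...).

Answer: 0 8

Derivation:
After op 1 (insert('p')): buffer="paoexczp" (len 8), cursors c1@1 c2@8, authorship 1......2
After op 2 (insert('t')): buffer="ptaoexczpt" (len 10), cursors c1@2 c2@10, authorship 11......22
After op 3 (move_left): buffer="ptaoexczpt" (len 10), cursors c1@1 c2@9, authorship 11......22
After op 4 (move_left): buffer="ptaoexczpt" (len 10), cursors c1@0 c2@8, authorship 11......22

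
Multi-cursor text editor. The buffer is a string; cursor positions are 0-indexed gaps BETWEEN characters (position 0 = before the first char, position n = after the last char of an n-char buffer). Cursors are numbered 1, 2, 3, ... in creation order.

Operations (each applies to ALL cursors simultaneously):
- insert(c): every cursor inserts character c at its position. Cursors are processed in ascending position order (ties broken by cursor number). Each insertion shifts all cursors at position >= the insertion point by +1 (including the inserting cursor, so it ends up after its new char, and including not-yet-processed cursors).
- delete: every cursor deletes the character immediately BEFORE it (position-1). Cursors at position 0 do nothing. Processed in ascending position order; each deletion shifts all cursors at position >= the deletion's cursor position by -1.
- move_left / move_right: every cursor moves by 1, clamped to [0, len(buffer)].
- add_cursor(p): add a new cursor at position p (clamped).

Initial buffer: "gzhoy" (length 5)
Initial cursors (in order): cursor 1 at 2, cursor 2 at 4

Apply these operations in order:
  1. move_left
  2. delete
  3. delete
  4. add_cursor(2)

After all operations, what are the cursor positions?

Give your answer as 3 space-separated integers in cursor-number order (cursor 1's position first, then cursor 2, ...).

After op 1 (move_left): buffer="gzhoy" (len 5), cursors c1@1 c2@3, authorship .....
After op 2 (delete): buffer="zoy" (len 3), cursors c1@0 c2@1, authorship ...
After op 3 (delete): buffer="oy" (len 2), cursors c1@0 c2@0, authorship ..
After op 4 (add_cursor(2)): buffer="oy" (len 2), cursors c1@0 c2@0 c3@2, authorship ..

Answer: 0 0 2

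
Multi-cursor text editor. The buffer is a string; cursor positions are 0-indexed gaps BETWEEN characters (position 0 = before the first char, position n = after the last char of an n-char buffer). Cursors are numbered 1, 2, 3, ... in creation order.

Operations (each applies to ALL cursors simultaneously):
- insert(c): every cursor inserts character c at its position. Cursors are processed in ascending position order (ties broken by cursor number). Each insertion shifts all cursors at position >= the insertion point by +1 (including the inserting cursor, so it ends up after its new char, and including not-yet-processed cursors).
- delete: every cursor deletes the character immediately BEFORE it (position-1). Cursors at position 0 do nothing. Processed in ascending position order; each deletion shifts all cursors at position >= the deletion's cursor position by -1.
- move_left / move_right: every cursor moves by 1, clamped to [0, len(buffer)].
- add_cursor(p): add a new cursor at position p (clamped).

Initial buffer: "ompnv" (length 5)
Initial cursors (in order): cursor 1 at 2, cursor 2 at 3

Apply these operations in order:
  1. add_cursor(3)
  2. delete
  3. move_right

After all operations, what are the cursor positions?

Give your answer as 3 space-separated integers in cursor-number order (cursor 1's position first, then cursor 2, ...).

Answer: 1 1 1

Derivation:
After op 1 (add_cursor(3)): buffer="ompnv" (len 5), cursors c1@2 c2@3 c3@3, authorship .....
After op 2 (delete): buffer="nv" (len 2), cursors c1@0 c2@0 c3@0, authorship ..
After op 3 (move_right): buffer="nv" (len 2), cursors c1@1 c2@1 c3@1, authorship ..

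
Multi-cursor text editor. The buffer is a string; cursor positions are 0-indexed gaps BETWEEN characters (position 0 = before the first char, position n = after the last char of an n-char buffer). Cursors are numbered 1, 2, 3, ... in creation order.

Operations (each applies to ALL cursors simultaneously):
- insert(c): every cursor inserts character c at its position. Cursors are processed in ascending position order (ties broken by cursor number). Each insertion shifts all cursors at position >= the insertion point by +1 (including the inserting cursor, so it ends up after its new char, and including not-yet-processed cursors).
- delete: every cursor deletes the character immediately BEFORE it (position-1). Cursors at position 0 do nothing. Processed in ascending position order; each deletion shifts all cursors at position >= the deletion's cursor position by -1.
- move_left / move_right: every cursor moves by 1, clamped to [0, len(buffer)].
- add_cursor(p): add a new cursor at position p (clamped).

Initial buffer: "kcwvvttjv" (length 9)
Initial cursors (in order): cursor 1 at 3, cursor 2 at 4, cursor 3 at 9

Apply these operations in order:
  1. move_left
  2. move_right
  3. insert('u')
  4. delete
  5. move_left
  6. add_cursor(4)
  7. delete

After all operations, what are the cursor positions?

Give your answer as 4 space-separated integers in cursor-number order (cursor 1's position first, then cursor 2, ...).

After op 1 (move_left): buffer="kcwvvttjv" (len 9), cursors c1@2 c2@3 c3@8, authorship .........
After op 2 (move_right): buffer="kcwvvttjv" (len 9), cursors c1@3 c2@4 c3@9, authorship .........
After op 3 (insert('u')): buffer="kcwuvuvttjvu" (len 12), cursors c1@4 c2@6 c3@12, authorship ...1.2.....3
After op 4 (delete): buffer="kcwvvttjv" (len 9), cursors c1@3 c2@4 c3@9, authorship .........
After op 5 (move_left): buffer="kcwvvttjv" (len 9), cursors c1@2 c2@3 c3@8, authorship .........
After op 6 (add_cursor(4)): buffer="kcwvvttjv" (len 9), cursors c1@2 c2@3 c4@4 c3@8, authorship .........
After op 7 (delete): buffer="kvttv" (len 5), cursors c1@1 c2@1 c4@1 c3@4, authorship .....

Answer: 1 1 4 1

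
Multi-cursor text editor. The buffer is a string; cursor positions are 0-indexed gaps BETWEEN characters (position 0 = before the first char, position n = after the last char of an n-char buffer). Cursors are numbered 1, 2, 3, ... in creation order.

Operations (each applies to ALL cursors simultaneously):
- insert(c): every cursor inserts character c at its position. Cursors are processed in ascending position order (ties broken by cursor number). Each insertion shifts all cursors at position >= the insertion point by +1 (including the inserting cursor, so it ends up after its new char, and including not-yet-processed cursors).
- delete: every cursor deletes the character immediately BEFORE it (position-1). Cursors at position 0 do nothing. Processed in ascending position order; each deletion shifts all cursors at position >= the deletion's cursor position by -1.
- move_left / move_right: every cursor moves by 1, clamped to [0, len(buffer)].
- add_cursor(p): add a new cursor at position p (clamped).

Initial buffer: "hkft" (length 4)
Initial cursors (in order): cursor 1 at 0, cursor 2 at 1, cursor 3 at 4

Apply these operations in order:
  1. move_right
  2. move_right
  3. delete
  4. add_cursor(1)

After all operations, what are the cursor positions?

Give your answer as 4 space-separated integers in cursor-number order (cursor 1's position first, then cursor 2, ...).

After op 1 (move_right): buffer="hkft" (len 4), cursors c1@1 c2@2 c3@4, authorship ....
After op 2 (move_right): buffer="hkft" (len 4), cursors c1@2 c2@3 c3@4, authorship ....
After op 3 (delete): buffer="h" (len 1), cursors c1@1 c2@1 c3@1, authorship .
After op 4 (add_cursor(1)): buffer="h" (len 1), cursors c1@1 c2@1 c3@1 c4@1, authorship .

Answer: 1 1 1 1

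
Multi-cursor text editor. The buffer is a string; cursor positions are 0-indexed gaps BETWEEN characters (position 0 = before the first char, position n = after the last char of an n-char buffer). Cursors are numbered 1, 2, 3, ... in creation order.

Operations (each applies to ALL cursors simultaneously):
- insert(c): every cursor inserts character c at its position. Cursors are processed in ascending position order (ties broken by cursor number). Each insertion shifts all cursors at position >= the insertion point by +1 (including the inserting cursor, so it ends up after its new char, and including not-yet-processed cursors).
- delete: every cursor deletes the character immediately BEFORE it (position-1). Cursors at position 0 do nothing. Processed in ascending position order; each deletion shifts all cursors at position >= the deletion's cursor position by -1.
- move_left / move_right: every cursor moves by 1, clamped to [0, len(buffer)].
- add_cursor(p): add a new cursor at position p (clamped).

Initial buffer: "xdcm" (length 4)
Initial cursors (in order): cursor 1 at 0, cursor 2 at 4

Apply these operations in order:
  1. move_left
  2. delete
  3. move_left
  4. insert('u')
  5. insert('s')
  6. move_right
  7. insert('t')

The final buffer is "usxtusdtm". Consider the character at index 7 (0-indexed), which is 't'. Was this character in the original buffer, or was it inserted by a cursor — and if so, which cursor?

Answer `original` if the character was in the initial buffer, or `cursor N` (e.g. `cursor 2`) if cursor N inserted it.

After op 1 (move_left): buffer="xdcm" (len 4), cursors c1@0 c2@3, authorship ....
After op 2 (delete): buffer="xdm" (len 3), cursors c1@0 c2@2, authorship ...
After op 3 (move_left): buffer="xdm" (len 3), cursors c1@0 c2@1, authorship ...
After op 4 (insert('u')): buffer="uxudm" (len 5), cursors c1@1 c2@3, authorship 1.2..
After op 5 (insert('s')): buffer="usxusdm" (len 7), cursors c1@2 c2@5, authorship 11.22..
After op 6 (move_right): buffer="usxusdm" (len 7), cursors c1@3 c2@6, authorship 11.22..
After op 7 (insert('t')): buffer="usxtusdtm" (len 9), cursors c1@4 c2@8, authorship 11.122.2.
Authorship (.=original, N=cursor N): 1 1 . 1 2 2 . 2 .
Index 7: author = 2

Answer: cursor 2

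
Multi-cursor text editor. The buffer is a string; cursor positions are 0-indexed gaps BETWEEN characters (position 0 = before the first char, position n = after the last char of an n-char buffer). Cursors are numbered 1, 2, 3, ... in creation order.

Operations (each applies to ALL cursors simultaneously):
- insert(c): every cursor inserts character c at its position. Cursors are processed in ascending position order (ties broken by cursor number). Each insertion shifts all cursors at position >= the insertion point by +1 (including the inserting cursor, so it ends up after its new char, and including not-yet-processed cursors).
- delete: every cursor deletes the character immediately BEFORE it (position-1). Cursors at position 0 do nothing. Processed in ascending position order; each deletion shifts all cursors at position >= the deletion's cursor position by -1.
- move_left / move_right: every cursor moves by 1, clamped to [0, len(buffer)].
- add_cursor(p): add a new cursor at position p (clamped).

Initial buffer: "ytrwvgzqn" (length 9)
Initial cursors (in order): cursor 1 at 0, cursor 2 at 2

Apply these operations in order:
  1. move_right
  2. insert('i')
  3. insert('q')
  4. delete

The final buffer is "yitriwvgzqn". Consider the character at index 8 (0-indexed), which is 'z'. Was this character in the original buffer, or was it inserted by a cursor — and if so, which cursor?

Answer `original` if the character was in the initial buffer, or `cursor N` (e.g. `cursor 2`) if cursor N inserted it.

After op 1 (move_right): buffer="ytrwvgzqn" (len 9), cursors c1@1 c2@3, authorship .........
After op 2 (insert('i')): buffer="yitriwvgzqn" (len 11), cursors c1@2 c2@5, authorship .1..2......
After op 3 (insert('q')): buffer="yiqtriqwvgzqn" (len 13), cursors c1@3 c2@7, authorship .11..22......
After op 4 (delete): buffer="yitriwvgzqn" (len 11), cursors c1@2 c2@5, authorship .1..2......
Authorship (.=original, N=cursor N): . 1 . . 2 . . . . . .
Index 8: author = original

Answer: original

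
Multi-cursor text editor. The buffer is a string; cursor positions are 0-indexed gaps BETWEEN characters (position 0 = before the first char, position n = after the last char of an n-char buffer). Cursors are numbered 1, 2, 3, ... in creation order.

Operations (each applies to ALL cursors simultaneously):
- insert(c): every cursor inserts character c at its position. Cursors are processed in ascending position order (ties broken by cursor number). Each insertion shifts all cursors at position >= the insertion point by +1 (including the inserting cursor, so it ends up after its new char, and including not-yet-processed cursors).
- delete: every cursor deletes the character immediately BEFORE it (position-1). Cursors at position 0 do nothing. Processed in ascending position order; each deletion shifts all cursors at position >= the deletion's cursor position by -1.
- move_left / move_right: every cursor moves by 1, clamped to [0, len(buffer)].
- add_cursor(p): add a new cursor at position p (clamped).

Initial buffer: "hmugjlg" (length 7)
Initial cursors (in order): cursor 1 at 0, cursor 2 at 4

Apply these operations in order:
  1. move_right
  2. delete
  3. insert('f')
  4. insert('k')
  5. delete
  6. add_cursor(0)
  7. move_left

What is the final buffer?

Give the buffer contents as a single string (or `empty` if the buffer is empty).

After op 1 (move_right): buffer="hmugjlg" (len 7), cursors c1@1 c2@5, authorship .......
After op 2 (delete): buffer="muglg" (len 5), cursors c1@0 c2@3, authorship .....
After op 3 (insert('f')): buffer="fmugflg" (len 7), cursors c1@1 c2@5, authorship 1...2..
After op 4 (insert('k')): buffer="fkmugfklg" (len 9), cursors c1@2 c2@7, authorship 11...22..
After op 5 (delete): buffer="fmugflg" (len 7), cursors c1@1 c2@5, authorship 1...2..
After op 6 (add_cursor(0)): buffer="fmugflg" (len 7), cursors c3@0 c1@1 c2@5, authorship 1...2..
After op 7 (move_left): buffer="fmugflg" (len 7), cursors c1@0 c3@0 c2@4, authorship 1...2..

Answer: fmugflg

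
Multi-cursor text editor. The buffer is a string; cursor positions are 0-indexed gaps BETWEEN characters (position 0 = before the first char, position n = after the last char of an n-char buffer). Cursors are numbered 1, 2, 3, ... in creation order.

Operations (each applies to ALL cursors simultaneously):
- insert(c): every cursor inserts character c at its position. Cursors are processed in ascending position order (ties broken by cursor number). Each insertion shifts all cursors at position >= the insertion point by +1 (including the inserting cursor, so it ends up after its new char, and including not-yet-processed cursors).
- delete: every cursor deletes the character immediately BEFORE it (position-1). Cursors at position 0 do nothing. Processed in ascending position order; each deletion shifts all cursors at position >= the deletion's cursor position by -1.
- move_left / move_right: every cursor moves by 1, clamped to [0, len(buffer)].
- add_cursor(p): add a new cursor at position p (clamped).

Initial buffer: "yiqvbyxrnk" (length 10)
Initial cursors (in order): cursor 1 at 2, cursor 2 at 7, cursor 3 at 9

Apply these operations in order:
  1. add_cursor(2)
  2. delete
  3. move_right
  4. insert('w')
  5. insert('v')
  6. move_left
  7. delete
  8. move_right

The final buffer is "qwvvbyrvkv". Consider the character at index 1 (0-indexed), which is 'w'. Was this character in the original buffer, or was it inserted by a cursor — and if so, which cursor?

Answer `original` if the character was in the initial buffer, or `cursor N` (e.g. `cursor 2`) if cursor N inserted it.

Answer: cursor 1

Derivation:
After op 1 (add_cursor(2)): buffer="yiqvbyxrnk" (len 10), cursors c1@2 c4@2 c2@7 c3@9, authorship ..........
After op 2 (delete): buffer="qvbyrk" (len 6), cursors c1@0 c4@0 c2@4 c3@5, authorship ......
After op 3 (move_right): buffer="qvbyrk" (len 6), cursors c1@1 c4@1 c2@5 c3@6, authorship ......
After op 4 (insert('w')): buffer="qwwvbyrwkw" (len 10), cursors c1@3 c4@3 c2@8 c3@10, authorship .14....2.3
After op 5 (insert('v')): buffer="qwwvvvbyrwvkwv" (len 14), cursors c1@5 c4@5 c2@11 c3@14, authorship .1414....22.33
After op 6 (move_left): buffer="qwwvvvbyrwvkwv" (len 14), cursors c1@4 c4@4 c2@10 c3@13, authorship .1414....22.33
After op 7 (delete): buffer="qwvvbyrvkv" (len 10), cursors c1@2 c4@2 c2@7 c3@9, authorship .14....2.3
After op 8 (move_right): buffer="qwvvbyrvkv" (len 10), cursors c1@3 c4@3 c2@8 c3@10, authorship .14....2.3
Authorship (.=original, N=cursor N): . 1 4 . . . . 2 . 3
Index 1: author = 1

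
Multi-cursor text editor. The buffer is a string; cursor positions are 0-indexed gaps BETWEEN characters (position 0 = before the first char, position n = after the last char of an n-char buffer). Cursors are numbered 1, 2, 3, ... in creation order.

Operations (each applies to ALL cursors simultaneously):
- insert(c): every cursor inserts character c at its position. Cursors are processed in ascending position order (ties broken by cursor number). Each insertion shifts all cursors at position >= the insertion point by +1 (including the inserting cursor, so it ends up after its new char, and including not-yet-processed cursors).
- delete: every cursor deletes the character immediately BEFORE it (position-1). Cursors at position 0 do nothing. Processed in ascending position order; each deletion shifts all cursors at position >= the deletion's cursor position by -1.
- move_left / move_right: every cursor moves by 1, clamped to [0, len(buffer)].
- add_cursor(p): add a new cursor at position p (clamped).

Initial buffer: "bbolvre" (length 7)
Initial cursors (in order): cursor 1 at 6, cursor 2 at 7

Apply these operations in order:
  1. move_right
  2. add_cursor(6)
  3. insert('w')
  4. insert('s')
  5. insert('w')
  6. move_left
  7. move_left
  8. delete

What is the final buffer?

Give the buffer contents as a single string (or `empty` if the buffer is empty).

Answer: bbolvrswewwww

Derivation:
After op 1 (move_right): buffer="bbolvre" (len 7), cursors c1@7 c2@7, authorship .......
After op 2 (add_cursor(6)): buffer="bbolvre" (len 7), cursors c3@6 c1@7 c2@7, authorship .......
After op 3 (insert('w')): buffer="bbolvrweww" (len 10), cursors c3@7 c1@10 c2@10, authorship ......3.12
After op 4 (insert('s')): buffer="bbolvrwsewwss" (len 13), cursors c3@8 c1@13 c2@13, authorship ......33.1212
After op 5 (insert('w')): buffer="bbolvrwswewwssww" (len 16), cursors c3@9 c1@16 c2@16, authorship ......333.121212
After op 6 (move_left): buffer="bbolvrwswewwssww" (len 16), cursors c3@8 c1@15 c2@15, authorship ......333.121212
After op 7 (move_left): buffer="bbolvrwswewwssww" (len 16), cursors c3@7 c1@14 c2@14, authorship ......333.121212
After op 8 (delete): buffer="bbolvrswewwww" (len 13), cursors c3@6 c1@11 c2@11, authorship ......33.1212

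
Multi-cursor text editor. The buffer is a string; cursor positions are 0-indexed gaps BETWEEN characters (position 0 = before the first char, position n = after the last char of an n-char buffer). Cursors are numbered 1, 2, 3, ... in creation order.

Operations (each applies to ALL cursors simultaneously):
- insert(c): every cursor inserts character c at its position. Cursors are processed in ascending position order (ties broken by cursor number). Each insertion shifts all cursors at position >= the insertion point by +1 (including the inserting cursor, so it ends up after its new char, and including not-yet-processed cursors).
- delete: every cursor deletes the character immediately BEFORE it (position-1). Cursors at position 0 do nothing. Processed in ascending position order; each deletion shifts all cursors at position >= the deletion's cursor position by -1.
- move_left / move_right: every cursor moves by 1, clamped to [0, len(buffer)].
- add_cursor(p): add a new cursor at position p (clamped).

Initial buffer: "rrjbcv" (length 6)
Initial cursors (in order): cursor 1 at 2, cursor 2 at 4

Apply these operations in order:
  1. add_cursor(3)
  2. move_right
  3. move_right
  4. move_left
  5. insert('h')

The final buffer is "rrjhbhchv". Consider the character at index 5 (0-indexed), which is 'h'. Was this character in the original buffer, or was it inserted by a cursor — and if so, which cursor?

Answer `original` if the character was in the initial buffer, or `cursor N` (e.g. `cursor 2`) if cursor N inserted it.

Answer: cursor 3

Derivation:
After op 1 (add_cursor(3)): buffer="rrjbcv" (len 6), cursors c1@2 c3@3 c2@4, authorship ......
After op 2 (move_right): buffer="rrjbcv" (len 6), cursors c1@3 c3@4 c2@5, authorship ......
After op 3 (move_right): buffer="rrjbcv" (len 6), cursors c1@4 c3@5 c2@6, authorship ......
After op 4 (move_left): buffer="rrjbcv" (len 6), cursors c1@3 c3@4 c2@5, authorship ......
After op 5 (insert('h')): buffer="rrjhbhchv" (len 9), cursors c1@4 c3@6 c2@8, authorship ...1.3.2.
Authorship (.=original, N=cursor N): . . . 1 . 3 . 2 .
Index 5: author = 3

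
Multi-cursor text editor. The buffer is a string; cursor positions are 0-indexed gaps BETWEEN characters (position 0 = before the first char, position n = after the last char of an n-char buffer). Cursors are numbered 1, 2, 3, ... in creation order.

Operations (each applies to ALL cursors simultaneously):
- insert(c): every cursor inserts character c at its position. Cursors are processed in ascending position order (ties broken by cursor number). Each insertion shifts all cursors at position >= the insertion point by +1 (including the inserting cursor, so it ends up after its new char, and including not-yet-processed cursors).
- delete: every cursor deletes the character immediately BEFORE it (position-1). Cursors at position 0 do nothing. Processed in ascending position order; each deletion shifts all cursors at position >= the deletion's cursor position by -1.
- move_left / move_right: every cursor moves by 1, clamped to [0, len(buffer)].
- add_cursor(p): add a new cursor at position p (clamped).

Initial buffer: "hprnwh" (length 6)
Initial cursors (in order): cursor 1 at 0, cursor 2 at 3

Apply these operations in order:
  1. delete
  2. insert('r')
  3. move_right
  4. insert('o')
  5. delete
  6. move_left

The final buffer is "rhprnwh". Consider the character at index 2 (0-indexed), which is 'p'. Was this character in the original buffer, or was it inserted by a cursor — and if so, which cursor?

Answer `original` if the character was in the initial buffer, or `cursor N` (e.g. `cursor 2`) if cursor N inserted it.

After op 1 (delete): buffer="hpnwh" (len 5), cursors c1@0 c2@2, authorship .....
After op 2 (insert('r')): buffer="rhprnwh" (len 7), cursors c1@1 c2@4, authorship 1..2...
After op 3 (move_right): buffer="rhprnwh" (len 7), cursors c1@2 c2@5, authorship 1..2...
After op 4 (insert('o')): buffer="rhoprnowh" (len 9), cursors c1@3 c2@7, authorship 1.1.2.2..
After op 5 (delete): buffer="rhprnwh" (len 7), cursors c1@2 c2@5, authorship 1..2...
After op 6 (move_left): buffer="rhprnwh" (len 7), cursors c1@1 c2@4, authorship 1..2...
Authorship (.=original, N=cursor N): 1 . . 2 . . .
Index 2: author = original

Answer: original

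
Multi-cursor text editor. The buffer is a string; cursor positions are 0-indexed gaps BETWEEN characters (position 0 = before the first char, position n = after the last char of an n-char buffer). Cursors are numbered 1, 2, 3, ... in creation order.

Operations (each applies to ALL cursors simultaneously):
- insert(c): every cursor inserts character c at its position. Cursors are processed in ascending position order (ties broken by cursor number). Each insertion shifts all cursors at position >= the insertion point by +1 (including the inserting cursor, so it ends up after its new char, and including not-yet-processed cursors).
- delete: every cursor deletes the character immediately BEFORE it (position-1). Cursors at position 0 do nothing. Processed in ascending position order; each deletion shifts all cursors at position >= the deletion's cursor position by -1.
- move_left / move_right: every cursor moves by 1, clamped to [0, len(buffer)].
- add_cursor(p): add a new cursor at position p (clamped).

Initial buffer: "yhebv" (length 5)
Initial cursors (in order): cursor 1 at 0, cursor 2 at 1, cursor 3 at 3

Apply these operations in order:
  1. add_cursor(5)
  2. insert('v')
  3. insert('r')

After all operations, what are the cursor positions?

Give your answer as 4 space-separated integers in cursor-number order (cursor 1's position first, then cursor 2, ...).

Answer: 2 5 9 13

Derivation:
After op 1 (add_cursor(5)): buffer="yhebv" (len 5), cursors c1@0 c2@1 c3@3 c4@5, authorship .....
After op 2 (insert('v')): buffer="vyvhevbvv" (len 9), cursors c1@1 c2@3 c3@6 c4@9, authorship 1.2..3..4
After op 3 (insert('r')): buffer="vryvrhevrbvvr" (len 13), cursors c1@2 c2@5 c3@9 c4@13, authorship 11.22..33..44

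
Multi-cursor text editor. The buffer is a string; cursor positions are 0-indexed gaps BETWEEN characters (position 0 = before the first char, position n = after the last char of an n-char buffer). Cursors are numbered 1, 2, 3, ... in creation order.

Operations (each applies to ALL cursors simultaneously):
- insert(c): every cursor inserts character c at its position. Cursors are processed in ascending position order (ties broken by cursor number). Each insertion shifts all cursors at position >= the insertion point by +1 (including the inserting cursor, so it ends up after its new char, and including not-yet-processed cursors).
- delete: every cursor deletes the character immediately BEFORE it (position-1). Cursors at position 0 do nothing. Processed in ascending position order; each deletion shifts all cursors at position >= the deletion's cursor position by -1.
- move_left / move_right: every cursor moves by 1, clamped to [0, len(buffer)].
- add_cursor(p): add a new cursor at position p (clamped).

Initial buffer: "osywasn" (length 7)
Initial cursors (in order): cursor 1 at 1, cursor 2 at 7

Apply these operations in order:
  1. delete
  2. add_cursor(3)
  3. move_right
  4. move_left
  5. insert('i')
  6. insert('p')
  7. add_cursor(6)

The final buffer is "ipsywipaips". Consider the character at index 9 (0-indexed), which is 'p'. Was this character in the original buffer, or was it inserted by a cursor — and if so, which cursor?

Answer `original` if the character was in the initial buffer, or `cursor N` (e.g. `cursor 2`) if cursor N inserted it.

Answer: cursor 2

Derivation:
After op 1 (delete): buffer="sywas" (len 5), cursors c1@0 c2@5, authorship .....
After op 2 (add_cursor(3)): buffer="sywas" (len 5), cursors c1@0 c3@3 c2@5, authorship .....
After op 3 (move_right): buffer="sywas" (len 5), cursors c1@1 c3@4 c2@5, authorship .....
After op 4 (move_left): buffer="sywas" (len 5), cursors c1@0 c3@3 c2@4, authorship .....
After op 5 (insert('i')): buffer="isywiais" (len 8), cursors c1@1 c3@5 c2@7, authorship 1...3.2.
After op 6 (insert('p')): buffer="ipsywipaips" (len 11), cursors c1@2 c3@7 c2@10, authorship 11...33.22.
After op 7 (add_cursor(6)): buffer="ipsywipaips" (len 11), cursors c1@2 c4@6 c3@7 c2@10, authorship 11...33.22.
Authorship (.=original, N=cursor N): 1 1 . . . 3 3 . 2 2 .
Index 9: author = 2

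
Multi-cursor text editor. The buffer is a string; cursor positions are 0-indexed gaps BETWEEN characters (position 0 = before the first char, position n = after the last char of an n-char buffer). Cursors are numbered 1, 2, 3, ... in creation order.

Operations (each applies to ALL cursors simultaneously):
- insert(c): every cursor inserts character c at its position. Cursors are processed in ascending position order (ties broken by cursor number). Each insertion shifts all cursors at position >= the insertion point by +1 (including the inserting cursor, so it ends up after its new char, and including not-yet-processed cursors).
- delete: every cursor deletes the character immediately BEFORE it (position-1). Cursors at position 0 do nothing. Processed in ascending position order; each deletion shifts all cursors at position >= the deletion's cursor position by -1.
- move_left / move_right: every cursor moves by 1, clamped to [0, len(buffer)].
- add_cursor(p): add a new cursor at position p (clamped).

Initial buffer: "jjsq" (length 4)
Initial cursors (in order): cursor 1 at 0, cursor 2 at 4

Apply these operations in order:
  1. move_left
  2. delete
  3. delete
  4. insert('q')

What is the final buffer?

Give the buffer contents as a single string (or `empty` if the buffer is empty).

After op 1 (move_left): buffer="jjsq" (len 4), cursors c1@0 c2@3, authorship ....
After op 2 (delete): buffer="jjq" (len 3), cursors c1@0 c2@2, authorship ...
After op 3 (delete): buffer="jq" (len 2), cursors c1@0 c2@1, authorship ..
After op 4 (insert('q')): buffer="qjqq" (len 4), cursors c1@1 c2@3, authorship 1.2.

Answer: qjqq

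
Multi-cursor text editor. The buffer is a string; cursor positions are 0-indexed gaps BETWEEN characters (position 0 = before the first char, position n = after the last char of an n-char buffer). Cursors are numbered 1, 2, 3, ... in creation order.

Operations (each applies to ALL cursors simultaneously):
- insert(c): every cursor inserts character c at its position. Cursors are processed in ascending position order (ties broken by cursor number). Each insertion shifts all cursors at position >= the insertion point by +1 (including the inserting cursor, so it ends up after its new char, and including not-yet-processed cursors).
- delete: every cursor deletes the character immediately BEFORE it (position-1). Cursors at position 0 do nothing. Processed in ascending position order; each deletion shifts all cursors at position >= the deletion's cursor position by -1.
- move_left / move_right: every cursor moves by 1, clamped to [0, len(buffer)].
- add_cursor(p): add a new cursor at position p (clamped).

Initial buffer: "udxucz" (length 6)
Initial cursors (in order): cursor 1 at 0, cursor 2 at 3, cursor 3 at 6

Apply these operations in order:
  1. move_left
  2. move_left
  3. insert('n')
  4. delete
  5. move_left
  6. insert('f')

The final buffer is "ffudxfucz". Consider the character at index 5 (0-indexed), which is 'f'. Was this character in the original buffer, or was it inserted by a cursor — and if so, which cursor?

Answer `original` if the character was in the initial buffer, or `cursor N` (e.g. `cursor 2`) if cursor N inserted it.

Answer: cursor 3

Derivation:
After op 1 (move_left): buffer="udxucz" (len 6), cursors c1@0 c2@2 c3@5, authorship ......
After op 2 (move_left): buffer="udxucz" (len 6), cursors c1@0 c2@1 c3@4, authorship ......
After op 3 (insert('n')): buffer="nundxuncz" (len 9), cursors c1@1 c2@3 c3@7, authorship 1.2...3..
After op 4 (delete): buffer="udxucz" (len 6), cursors c1@0 c2@1 c3@4, authorship ......
After op 5 (move_left): buffer="udxucz" (len 6), cursors c1@0 c2@0 c3@3, authorship ......
After op 6 (insert('f')): buffer="ffudxfucz" (len 9), cursors c1@2 c2@2 c3@6, authorship 12...3...
Authorship (.=original, N=cursor N): 1 2 . . . 3 . . .
Index 5: author = 3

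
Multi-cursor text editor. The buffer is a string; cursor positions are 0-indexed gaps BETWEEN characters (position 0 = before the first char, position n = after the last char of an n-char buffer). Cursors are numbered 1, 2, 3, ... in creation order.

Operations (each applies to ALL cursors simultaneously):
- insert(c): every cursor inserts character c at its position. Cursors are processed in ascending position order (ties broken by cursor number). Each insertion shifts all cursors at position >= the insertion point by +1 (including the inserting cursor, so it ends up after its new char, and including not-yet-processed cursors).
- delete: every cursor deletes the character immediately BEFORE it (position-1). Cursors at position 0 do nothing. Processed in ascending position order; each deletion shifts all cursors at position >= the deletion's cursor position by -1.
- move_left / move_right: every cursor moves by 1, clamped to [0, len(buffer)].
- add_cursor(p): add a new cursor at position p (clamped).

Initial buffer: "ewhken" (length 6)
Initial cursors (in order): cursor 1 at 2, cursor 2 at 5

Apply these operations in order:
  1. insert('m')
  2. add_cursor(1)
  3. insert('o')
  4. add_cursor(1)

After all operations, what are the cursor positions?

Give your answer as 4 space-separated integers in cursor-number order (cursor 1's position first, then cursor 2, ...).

Answer: 5 10 2 1

Derivation:
After op 1 (insert('m')): buffer="ewmhkemn" (len 8), cursors c1@3 c2@7, authorship ..1...2.
After op 2 (add_cursor(1)): buffer="ewmhkemn" (len 8), cursors c3@1 c1@3 c2@7, authorship ..1...2.
After op 3 (insert('o')): buffer="eowmohkemon" (len 11), cursors c3@2 c1@5 c2@10, authorship .3.11...22.
After op 4 (add_cursor(1)): buffer="eowmohkemon" (len 11), cursors c4@1 c3@2 c1@5 c2@10, authorship .3.11...22.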